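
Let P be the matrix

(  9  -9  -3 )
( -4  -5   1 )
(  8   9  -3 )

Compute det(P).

det(P) = 78

Expand along column 1:
  + 9 · |-5 1; 9 -3| = 9·(15 − 9) = 54
  − (-4) · |-9 -3; 9 -3| = −(-4)·(27 − (-27)) = 216
  + 8 · |-9 -3; -5 1| = 8·(-9 − 15) = -192
Sum: (54) + (216) + (-192) = 78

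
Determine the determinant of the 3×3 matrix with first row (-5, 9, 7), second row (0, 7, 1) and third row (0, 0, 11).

The determinant is -385.

The matrix is upper triangular, so the determinant is the product of the diagonal entries:
det = (-5) · (7) · (11) = -385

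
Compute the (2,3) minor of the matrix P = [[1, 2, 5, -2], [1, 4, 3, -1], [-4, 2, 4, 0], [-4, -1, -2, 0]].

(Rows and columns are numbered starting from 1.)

-24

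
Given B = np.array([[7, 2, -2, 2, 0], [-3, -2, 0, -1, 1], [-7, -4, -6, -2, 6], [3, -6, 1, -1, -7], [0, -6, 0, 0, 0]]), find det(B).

492

Expand along row 5 (it has 4 zeros):
  − (-6) · M_52   where M_52 = det([7 -2 2 0; -3 0 -1 1; -7 -6 -2 6; 3 1 -1 -7]) = 82
det = (-1)·(-6)·(82) = 492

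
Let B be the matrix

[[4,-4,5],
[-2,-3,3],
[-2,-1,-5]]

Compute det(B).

Expand along column 1:
  + 4 · |-3 3; -1 -5| = 4·(15 − (-3)) = 72
  − (-2) · |-4 5; -1 -5| = −(-2)·(20 − (-5)) = 50
  + (-2) · |-4 5; -3 3| = (-2)·(-12 − (-15)) = -6
Sum: (72) + (50) + (-6) = 116

The determinant is 116.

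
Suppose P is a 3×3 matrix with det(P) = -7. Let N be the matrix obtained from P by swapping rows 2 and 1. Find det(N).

Swapping two rows multiplies the determinant by −1.
det(N) = (-1)·(-7) = 7

7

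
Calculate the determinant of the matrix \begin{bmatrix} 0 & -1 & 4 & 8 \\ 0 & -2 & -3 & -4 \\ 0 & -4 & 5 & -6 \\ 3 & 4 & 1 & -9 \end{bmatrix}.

Expand along column 1 (it has 3 zeros):
  − (3) · M_41   where M_41 = det([-1 4 8; -2 -3 -4; -4 5 -6]) = -198
det = (-1)·(3)·(-198) = 594

594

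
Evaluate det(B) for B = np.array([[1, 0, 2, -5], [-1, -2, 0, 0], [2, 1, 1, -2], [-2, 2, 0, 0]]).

The determinant is 6.

Expand along row 2 (it has 2 zeros):
  − (-1) · M_21   where M_21 = det([0 2 -5; 1 1 -2; 2 0 0]) = 2
  + (-2) · M_22   where M_22 = det([1 2 -5; 2 1 -2; -2 0 0]) = -2
det = (-1)·(-1)·(2) + (+1)·(-2)·(-2) = 6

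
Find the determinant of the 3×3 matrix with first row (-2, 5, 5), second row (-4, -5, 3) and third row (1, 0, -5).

Expand along column 2:
  − 5 · |-4 3; 1 -5| = −5·(20 − 3) = -85
  + (-5) · |-2 5; 1 -5| = (-5)·(10 − 5) = -25
Sum: (-85) + (-25) = -110

The determinant is -110.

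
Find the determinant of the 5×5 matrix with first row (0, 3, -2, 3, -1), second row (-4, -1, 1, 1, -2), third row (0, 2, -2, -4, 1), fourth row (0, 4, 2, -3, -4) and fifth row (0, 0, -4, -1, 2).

The determinant is -616.

Expand along column 1 (it has 4 zeros):
  − (-4) · M_21   where M_21 = det([3 -2 3 -1; 2 -2 -4 1; 4 2 -3 -4; 0 -4 -1 2]) = -154
det = (-1)·(-4)·(-154) = -616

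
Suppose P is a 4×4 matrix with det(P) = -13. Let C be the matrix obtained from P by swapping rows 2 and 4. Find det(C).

Swapping two rows multiplies the determinant by −1.
det(C) = (-1)·(-13) = 13

The determinant is 13.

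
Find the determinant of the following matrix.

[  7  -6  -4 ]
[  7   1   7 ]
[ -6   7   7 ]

Expand along column 1:
  + 7 · |1 7; 7 7| = 7·(7 − 49) = -294
  − 7 · |-6 -4; 7 7| = −7·(-42 − (-28)) = 98
  + (-6) · |-6 -4; 1 7| = (-6)·(-42 − (-4)) = 228
Sum: (-294) + (98) + (228) = 32

32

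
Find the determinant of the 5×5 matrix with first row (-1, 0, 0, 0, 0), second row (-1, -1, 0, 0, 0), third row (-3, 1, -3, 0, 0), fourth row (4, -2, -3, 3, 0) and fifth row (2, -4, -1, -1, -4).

The determinant is 36.

The matrix is lower triangular, so the determinant is the product of the diagonal entries:
det = (-1) · (-1) · (-3) · (3) · (-4) = 36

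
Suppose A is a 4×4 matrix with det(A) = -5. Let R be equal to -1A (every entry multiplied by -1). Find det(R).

-5

For a 4×4 matrix, det(-1A) = (-1)^4·det(A) = 1·det(A).
det(R) = (1)·(-5) = -5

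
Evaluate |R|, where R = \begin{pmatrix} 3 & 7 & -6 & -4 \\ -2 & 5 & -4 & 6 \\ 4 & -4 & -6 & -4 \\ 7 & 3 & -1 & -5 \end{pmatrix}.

Expand along row 1:
  + (3) · M_11   where M_11 = det([5 -4 6; -4 -6 -4; 3 -1 -5]) = 390
  − (7) · M_12   where M_12 = det([-2 -4 6; 4 -6 -4; 7 -1 -5]) = 208
  + (-6) · M_13   where M_13 = det([-2 5 6; 4 -4 -4; 7 3 -5]) = 136
  − (-4) · M_14   where M_14 = det([-2 5 -4; 4 -4 -6; 7 3 -1]) = -394
det = (+1)·(3)·(390) + (-1)·(7)·(208) + (+1)·(-6)·(136) + (-1)·(-4)·(-394) = -2678

det(R) = -2678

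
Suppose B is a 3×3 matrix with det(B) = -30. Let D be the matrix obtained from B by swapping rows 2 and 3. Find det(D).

30

Swapping two rows multiplies the determinant by −1.
det(D) = (-1)·(-30) = 30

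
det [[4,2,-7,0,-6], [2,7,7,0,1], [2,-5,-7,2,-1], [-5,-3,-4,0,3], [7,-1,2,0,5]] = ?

Expand along column 4 (it has 4 zeros):
  − (2) · M_34   where M_34 = det([4 2 -7 -6; 2 7 7 1; -5 -3 -4 3; 7 -1 2 5]) = -3060
det = (-1)·(2)·(-3060) = 6120

6120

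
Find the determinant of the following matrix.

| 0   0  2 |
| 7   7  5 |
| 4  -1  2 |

-70

Expand along row 1:
  + 2 · |7 7; 4 -1| = 2·(-7 − 28) = -70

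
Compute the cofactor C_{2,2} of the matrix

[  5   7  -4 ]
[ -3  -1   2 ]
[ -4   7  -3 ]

-31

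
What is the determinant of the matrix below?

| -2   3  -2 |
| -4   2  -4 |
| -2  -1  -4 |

-16

Expand along column 1:
  + (-2) · |2 -4; -1 -4| = (-2)·(-8 − 4) = 24
  − (-4) · |3 -2; -1 -4| = −(-4)·(-12 − 2) = -56
  + (-2) · |3 -2; 2 -4| = (-2)·(-12 − (-4)) = 16
Sum: (24) + (-56) + (16) = -16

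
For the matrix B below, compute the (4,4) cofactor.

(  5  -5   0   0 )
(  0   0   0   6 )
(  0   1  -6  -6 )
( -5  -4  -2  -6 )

Delete row 4 and column 4; the remaining 3×3 submatrix is [5 -5 0; 0 0 0; 0 1 -6].
Its determinant is 0.
The cofactor carries sign (−1)^(4+4) = +1, so C_{4,4} = +(0) = 0.

0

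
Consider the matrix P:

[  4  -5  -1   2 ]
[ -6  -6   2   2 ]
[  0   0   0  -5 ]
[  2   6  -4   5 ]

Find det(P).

|P| = 860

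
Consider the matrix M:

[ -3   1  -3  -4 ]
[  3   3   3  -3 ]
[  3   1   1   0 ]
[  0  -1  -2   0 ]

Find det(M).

|M| = -30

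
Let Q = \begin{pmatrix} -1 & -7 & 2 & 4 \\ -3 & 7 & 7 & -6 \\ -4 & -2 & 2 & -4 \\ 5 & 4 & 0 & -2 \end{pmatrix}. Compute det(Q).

Expand along row 4 (it has 1 zero):
  − (5) · M_41   where M_41 = det([-7 2 4; 7 7 -6; -2 2 -4]) = 304
  + (4) · M_42   where M_42 = det([-1 2 4; -3 7 -6; -4 2 -4]) = 128
  + (-2) · M_44   where M_44 = det([-1 -7 2; -3 7 7; -4 -2 2]) = 194
det = (-1)·(5)·(304) + (+1)·(4)·(128) + (+1)·(-2)·(194) = -1396

det(Q) = -1396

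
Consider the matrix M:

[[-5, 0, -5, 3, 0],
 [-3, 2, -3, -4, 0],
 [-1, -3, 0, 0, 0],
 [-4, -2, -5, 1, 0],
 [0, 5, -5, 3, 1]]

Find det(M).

Expand along column 5 (it has 4 zeros):
  + (1) · M_55   where M_55 = det([-5 0 -5 3; -3 2 -3 -4; -1 -3 0 0; -4 -2 -5 1]) = 165
det = (+1)·(1)·(165) = 165

det(M) = 165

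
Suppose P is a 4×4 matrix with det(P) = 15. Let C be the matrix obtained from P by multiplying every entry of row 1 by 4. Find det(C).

60

Scaling one row by 4 multiplies the determinant by 4.
det(C) = (4)·(15) = 60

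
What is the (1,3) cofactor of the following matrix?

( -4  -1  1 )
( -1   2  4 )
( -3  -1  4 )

The cofactor is 7.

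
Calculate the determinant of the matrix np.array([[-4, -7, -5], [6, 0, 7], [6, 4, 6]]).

Expand along column 2:
  − (-7) · |6 7; 6 6| = −(-7)·(36 − 42) = -42
  − 4 · |-4 -5; 6 7| = −4·(-28 − (-30)) = -8
Sum: (-42) + (-8) = -50

The determinant is -50.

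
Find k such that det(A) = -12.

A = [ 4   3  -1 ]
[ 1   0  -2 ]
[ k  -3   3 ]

k = -3

Expanding along the row containing k, det(A) is linear in k: det(A) = (-6)·k + (-30).
Set (-6)·k + (-30) = -12  ⇒  (-6)·k = 18  ⇒  k = -3.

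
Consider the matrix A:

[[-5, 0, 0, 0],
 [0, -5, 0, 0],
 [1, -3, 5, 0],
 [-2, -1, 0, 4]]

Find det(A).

500

A is lower triangular, so det(A) is the product of the diagonal entries:
det = (-5) · (-5) · (5) · (4) = 500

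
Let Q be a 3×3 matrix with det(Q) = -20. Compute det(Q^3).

The determinant is -8000.

det(Q^3) = (det Q)^3 = (-20)^3 = -8000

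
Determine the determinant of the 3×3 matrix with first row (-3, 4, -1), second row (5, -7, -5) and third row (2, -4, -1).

The determinant is 25.

Expand along column 1:
  + (-3) · |-7 -5; -4 -1| = (-3)·(7 − 20) = 39
  − 5 · |4 -1; -4 -1| = −5·(-4 − 4) = 40
  + 2 · |4 -1; -7 -5| = 2·(-20 − 7) = -54
Sum: (39) + (40) + (-54) = 25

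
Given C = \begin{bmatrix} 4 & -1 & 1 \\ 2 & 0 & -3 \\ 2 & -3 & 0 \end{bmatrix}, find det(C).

Expand along column 2:
  − (-1) · |2 -3; 2 0| = −(-1)·(0 − (-6)) = 6
  − (-3) · |4 1; 2 -3| = −(-3)·(-12 − 2) = -42
Sum: (6) + (-42) = -36

det(C) = -36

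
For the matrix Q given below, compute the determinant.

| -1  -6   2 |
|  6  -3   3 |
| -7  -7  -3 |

Expand along column 1:
  + (-1) · |-3 3; -7 -3| = (-1)·(9 − (-21)) = -30
  − 6 · |-6 2; -7 -3| = −6·(18 − (-14)) = -192
  + (-7) · |-6 2; -3 3| = (-7)·(-18 − (-6)) = 84
Sum: (-30) + (-192) + (84) = -138

The determinant is -138.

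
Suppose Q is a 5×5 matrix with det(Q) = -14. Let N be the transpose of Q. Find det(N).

det(N) = -14

det(Qᵀ) = det(Q).
det(N) = (1)·(-14) = -14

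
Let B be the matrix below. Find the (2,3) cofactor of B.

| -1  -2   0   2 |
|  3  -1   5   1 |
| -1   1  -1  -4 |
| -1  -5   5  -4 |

Delete row 2 and column 3; the remaining 3×3 submatrix is [-1 -2 2; -1 1 -4; -1 -5 -4].
Its determinant is 36.
The cofactor carries sign (−1)^(2+3) = −1, so C_{2,3} = −(36) = -36.

-36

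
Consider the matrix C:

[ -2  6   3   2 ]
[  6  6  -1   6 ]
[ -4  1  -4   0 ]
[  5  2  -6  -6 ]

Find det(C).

Expand along row 3 (it has 1 zero):
  + (-4) · M_31   where M_31 = det([6 3 2; 6 -1 6; 2 -6 -6]) = 328
  − (1) · M_32   where M_32 = det([-2 3 2; 6 -1 6; 5 -6 -6]) = 52
  + (-4) · M_33   where M_33 = det([-2 6 2; 6 6 6; 5 2 -6]) = 456
det = (+1)·(-4)·(328) + (-1)·(1)·(52) + (+1)·(-4)·(456) = -3188

The determinant is -3188.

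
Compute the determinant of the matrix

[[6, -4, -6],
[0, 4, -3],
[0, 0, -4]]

The matrix is upper triangular, so the determinant is the product of the diagonal entries:
det = (6) · (4) · (-4) = -96

-96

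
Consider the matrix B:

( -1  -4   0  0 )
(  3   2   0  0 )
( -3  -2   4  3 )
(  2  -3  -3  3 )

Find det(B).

|B| = 210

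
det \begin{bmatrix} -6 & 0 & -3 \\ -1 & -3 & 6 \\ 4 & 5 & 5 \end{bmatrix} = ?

Expand along column 2:
  + (-3) · |-6 -3; 4 5| = (-3)·(-30 − (-12)) = 54
  − 5 · |-6 -3; -1 6| = −5·(-36 − 3) = 195
Sum: (54) + (195) = 249

The determinant is 249.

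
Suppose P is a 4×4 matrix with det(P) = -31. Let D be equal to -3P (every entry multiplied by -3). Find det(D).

The determinant is -2511.

For a 4×4 matrix, det(-3P) = (-3)^4·det(P) = 81·det(P).
det(D) = (81)·(-31) = -2511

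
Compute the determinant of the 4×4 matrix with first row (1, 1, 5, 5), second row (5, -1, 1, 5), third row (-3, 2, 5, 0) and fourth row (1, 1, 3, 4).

Expand along row 3 (it has 1 zero):
  + (-3) · M_31   where M_31 = det([1 5 5; -1 1 5; 1 3 4]) = 14
  − (2) · M_32   where M_32 = det([1 5 5; 5 1 5; 1 3 4]) = -16
  + (5) · M_33   where M_33 = det([1 1 5; 5 -1 5; 1 1 4]) = 6
det = (+1)·(-3)·(14) + (-1)·(2)·(-16) + (+1)·(5)·(6) = 20

20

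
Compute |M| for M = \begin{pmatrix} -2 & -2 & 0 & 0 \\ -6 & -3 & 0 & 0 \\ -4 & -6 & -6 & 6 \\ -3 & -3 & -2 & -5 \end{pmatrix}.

-252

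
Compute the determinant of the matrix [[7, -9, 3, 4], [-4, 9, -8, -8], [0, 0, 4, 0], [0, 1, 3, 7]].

916

Expand along row 3 (it has 3 zeros):
  + (4) · M_33   where M_33 = det([7 -9 4; -4 9 -8; 0 1 7]) = 229
det = (+1)·(4)·(229) = 916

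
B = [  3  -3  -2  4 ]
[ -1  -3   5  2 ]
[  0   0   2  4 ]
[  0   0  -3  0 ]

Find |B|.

|B| = -144

B is block upper-triangular with a 2×2 block and a 2×2 block on the diagonal, so its determinant equals the product of the determinants of the diagonal blocks.
det of the 2×2 block = -12
det of the 2×2 block = 12
det = (-12)·(12) = -144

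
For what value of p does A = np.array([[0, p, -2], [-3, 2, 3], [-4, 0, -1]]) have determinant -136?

Expanding along the row containing p, det(A) is linear in p: det(A) = (-15)·p + (-16).
Set (-15)·p + (-16) = -136  ⇒  (-15)·p = -120  ⇒  p = 8.

p = 8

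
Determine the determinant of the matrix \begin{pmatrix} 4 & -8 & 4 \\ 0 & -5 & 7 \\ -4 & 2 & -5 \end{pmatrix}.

188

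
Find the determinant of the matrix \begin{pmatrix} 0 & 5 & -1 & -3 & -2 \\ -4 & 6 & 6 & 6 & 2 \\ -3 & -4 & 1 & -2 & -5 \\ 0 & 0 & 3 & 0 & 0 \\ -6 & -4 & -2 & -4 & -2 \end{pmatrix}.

The determinant is 5256.

Expand along row 4 (it has 4 zeros):
  − (3) · M_43   where M_43 = det([0 5 -3 -2; -4 6 6 2; -3 -4 -2 -5; -6 -4 -4 -2]) = -1752
det = (-1)·(3)·(-1752) = 5256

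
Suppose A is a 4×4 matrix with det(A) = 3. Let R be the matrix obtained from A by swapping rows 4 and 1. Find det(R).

-3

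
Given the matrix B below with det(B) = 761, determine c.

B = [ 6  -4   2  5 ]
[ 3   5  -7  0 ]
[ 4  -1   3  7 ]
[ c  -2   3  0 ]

-6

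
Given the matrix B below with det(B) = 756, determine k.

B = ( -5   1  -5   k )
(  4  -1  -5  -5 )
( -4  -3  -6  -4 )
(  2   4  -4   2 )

-2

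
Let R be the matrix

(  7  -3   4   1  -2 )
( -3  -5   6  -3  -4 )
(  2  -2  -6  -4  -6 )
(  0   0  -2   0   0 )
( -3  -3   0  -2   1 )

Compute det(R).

Expand along row 4 (it has 4 zeros):
  − (-2) · M_43   where M_43 = det([7 -3 1 -2; -3 -5 -3 -4; 2 -2 -4 -6; -3 -3 -2 1]) = 544
det = (-1)·(-2)·(544) = 1088

det(R) = 1088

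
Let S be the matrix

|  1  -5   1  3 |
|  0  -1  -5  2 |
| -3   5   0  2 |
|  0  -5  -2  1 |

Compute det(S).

Expand along column 1 (it has 2 zeros):
  + (1) · M_11   where M_11 = det([-1 -5 2; 5 0 2; -5 -2 1]) = 51
  + (-3) · M_31   where M_31 = det([-5 1 3; -1 -5 2; -5 -2 1]) = -73
det = (+1)·(1)·(51) + (+1)·(-3)·(-73) = 270

The determinant is 270.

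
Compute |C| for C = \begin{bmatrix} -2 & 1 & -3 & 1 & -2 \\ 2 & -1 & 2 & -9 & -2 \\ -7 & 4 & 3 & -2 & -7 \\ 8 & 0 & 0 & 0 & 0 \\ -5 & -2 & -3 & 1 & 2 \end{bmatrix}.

1128

Expand along row 4 (it has 4 zeros):
  − (8) · M_41   where M_41 = det([1 -3 1 -2; -1 2 -9 -2; 4 3 -2 -7; -2 -3 1 2]) = -141
det = (-1)·(8)·(-141) = 1128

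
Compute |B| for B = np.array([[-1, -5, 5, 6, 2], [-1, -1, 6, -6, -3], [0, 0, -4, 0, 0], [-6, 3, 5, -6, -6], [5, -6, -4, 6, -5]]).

The determinant is -9576.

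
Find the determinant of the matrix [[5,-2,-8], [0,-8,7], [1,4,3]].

-338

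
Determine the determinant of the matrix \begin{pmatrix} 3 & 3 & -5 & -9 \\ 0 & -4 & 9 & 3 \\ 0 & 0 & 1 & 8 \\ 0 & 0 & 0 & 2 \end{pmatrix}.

-24

The matrix is upper triangular, so the determinant is the product of the diagonal entries:
det = (3) · (-4) · (1) · (2) = -24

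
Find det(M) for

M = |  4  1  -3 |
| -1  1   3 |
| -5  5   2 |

Expand along column 1:
  + 4 · |1 3; 5 2| = 4·(2 − 15) = -52
  − (-1) · |1 -3; 5 2| = −(-1)·(2 − (-15)) = 17
  + (-5) · |1 -3; 1 3| = (-5)·(3 − (-3)) = -30
Sum: (-52) + (17) + (-30) = -65

|M| = -65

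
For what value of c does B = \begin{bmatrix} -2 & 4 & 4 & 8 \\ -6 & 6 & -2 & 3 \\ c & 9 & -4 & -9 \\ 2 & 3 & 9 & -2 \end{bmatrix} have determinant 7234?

Expanding along the row containing c, det(B) is linear in c: det(B) = (472)·c + (3930).
Set (472)·c + (3930) = 7234  ⇒  (472)·c = 3304  ⇒  c = 7.

c = 7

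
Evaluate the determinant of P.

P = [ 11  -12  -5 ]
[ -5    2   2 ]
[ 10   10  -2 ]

|P| = -34

Expand along column 1:
  + 11 · |2 2; 10 -2| = 11·(-4 − 20) = -264
  − (-5) · |-12 -5; 10 -2| = −(-5)·(24 − (-50)) = 370
  + 10 · |-12 -5; 2 2| = 10·(-24 − (-10)) = -140
Sum: (-264) + (370) + (-140) = -34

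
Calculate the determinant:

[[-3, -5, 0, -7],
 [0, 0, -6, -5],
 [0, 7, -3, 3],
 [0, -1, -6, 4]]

Expand along column 1 (it has 3 zeros):
  + (-3) · M_11   where M_11 = det([0 -6 -5; 7 -3 3; -1 -6 4]) = 411
det = (+1)·(-3)·(411) = -1233

-1233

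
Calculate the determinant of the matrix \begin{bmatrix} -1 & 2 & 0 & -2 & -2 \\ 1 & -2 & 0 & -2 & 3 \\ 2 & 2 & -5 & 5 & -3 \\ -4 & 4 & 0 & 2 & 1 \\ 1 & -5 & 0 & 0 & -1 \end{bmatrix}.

Expand along column 3 (it has 4 zeros):
  + (-5) · M_33   where M_33 = det([-1 2 -2 -2; 1 -2 -2 3; -4 4 2 1; 1 -5 0 -1]) = -194
det = (+1)·(-5)·(-194) = 970

970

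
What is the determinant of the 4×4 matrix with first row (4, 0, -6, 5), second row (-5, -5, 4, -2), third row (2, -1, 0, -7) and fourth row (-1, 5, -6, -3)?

Expand along row 1 (it has 1 zero):
  + (4) · M_11   where M_11 = det([-5 4 -2; -1 0 -7; 5 -6 -3]) = 46
  + (-6) · M_13   where M_13 = det([-5 -5 -2; 2 -1 -7; -1 5 -3]) = -273
  − (5) · M_14   where M_14 = det([-5 -5 4; 2 -1 0; -1 5 -6]) = -54
det = (+1)·(4)·(46) + (+1)·(-6)·(-273) + (-1)·(5)·(-54) = 2092

The determinant is 2092.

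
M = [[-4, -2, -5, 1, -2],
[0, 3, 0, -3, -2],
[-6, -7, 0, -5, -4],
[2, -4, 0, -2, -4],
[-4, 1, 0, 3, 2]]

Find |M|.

Expand along column 3 (it has 4 zeros):
  + (-5) · M_13   where M_13 = det([0 3 -3 -2; -6 -7 -5 -4; 2 -4 -2 -4; -4 1 3 2]) = 544
det = (+1)·(-5)·(544) = -2720

det(M) = -2720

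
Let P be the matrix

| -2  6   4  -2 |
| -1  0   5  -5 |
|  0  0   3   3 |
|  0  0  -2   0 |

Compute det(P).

P is block upper-triangular with a 2×2 block and a 2×2 block on the diagonal, so its determinant equals the product of the determinants of the diagonal blocks.
det of the 2×2 block = 6
det of the 2×2 block = 6
det = (6)·(6) = 36

det(P) = 36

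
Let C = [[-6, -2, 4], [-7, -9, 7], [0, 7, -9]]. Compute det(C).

Expand along column 1:
  + (-6) · |-9 7; 7 -9| = (-6)·(81 − 49) = -192
  − (-7) · |-2 4; 7 -9| = −(-7)·(18 − 28) = -70
Sum: (-192) + (-70) = -262

-262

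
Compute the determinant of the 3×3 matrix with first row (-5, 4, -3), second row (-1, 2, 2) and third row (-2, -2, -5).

Expand along column 1:
  + (-5) · |2 2; -2 -5| = (-5)·(-10 − (-4)) = 30
  − (-1) · |4 -3; -2 -5| = −(-1)·(-20 − 6) = -26
  + (-2) · |4 -3; 2 2| = (-2)·(8 − (-6)) = -28
Sum: (30) + (-26) + (-28) = -24

The determinant is -24.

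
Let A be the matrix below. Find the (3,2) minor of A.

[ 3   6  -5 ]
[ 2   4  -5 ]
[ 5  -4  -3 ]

Delete row 3 and column 2; the remaining 2×2 submatrix is [3 -5; 2 -5].
Its determinant is 3·(-5) − (-5)·2 = -5.

-5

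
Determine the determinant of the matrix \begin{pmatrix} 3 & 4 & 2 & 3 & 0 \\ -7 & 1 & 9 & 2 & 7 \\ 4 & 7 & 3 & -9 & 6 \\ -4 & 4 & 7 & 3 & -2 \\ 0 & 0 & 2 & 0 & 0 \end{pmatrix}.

7798

Expand along row 5 (it has 4 zeros):
  + (2) · M_53   where M_53 = det([3 4 3 0; -7 1 2 7; 4 7 -9 6; -4 4 3 -2]) = 3899
det = (+1)·(2)·(3899) = 7798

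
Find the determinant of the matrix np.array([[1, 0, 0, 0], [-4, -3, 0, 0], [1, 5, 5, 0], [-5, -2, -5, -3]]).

The matrix is lower triangular, so the determinant is the product of the diagonal entries:
det = (1) · (-3) · (5) · (-3) = 45

45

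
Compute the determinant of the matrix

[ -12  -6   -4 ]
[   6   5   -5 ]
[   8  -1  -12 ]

Expand along row 1:
  + (-12) · |5 -5; -1 -12| = (-12)·(-60 − 5) = 780
  − (-6) · |6 -5; 8 -12| = −(-6)·(-72 − (-40)) = -192
  + (-4) · |6 5; 8 -1| = (-4)·(-6 − 40) = 184
Sum: (780) + (-192) + (184) = 772

772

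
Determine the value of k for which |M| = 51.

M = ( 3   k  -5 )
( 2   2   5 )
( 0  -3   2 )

Expanding along the column containing k, det(M) is linear in k: det(M) = (-4)·k + (87).
Set (-4)·k + (87) = 51  ⇒  (-4)·k = -36  ⇒  k = 9.

9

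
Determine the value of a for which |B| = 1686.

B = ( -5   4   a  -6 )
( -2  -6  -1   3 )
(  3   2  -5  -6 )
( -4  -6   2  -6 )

Expanding along the row containing a, det(B) is linear in a: det(B) = (-186)·a + (2430).
Set (-186)·a + (2430) = 1686  ⇒  (-186)·a = -744  ⇒  a = 4.

a = 4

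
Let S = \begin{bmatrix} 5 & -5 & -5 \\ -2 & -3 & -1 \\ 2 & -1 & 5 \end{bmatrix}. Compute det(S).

The determinant is -160.

Expand along column 1:
  + 5 · |-3 -1; -1 5| = 5·(-15 − 1) = -80
  − (-2) · |-5 -5; -1 5| = −(-2)·(-25 − 5) = -60
  + 2 · |-5 -5; -3 -1| = 2·(5 − 15) = -20
Sum: (-80) + (-60) + (-20) = -160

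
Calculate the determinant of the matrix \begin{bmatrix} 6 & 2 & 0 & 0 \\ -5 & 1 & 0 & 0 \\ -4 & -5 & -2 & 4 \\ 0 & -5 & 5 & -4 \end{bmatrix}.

-192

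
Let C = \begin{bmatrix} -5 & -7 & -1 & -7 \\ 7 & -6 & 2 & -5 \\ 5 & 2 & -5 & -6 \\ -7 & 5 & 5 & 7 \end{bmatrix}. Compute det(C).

Expand along row 1:
  + (-5) · M_11   where M_11 = det([-6 2 -5; 2 -5 -6; 5 5 7]) = -233
  − (-7) · M_12   where M_12 = det([7 2 -5; 5 -5 -6; -7 5 7]) = 29
  + (-1) · M_13   where M_13 = det([7 -6 -5; 5 2 -6; -7 5 7]) = 71
  − (-7) · M_14   where M_14 = det([7 -6 2; 5 2 -5; -7 5 5]) = 263
det = (+1)·(-5)·(-233) + (-1)·(-7)·(29) + (+1)·(-1)·(71) + (-1)·(-7)·(263) = 3138

3138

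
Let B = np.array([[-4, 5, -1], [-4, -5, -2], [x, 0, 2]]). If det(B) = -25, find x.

7

Expanding along the row containing x, det(B) is linear in x: det(B) = (-15)·x + (80).
Set (-15)·x + (80) = -25  ⇒  (-15)·x = -105  ⇒  x = 7.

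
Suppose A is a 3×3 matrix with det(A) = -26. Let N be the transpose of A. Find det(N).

|N| = -26

det(Aᵀ) = det(A).
det(N) = (1)·(-26) = -26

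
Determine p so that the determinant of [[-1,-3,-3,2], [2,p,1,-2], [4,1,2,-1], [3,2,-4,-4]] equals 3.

Expanding along the row containing p, det(B) is linear in p: det(B) = (-71)·p + (145).
Set (-71)·p + (145) = 3  ⇒  (-71)·p = -142  ⇒  p = 2.

p = 2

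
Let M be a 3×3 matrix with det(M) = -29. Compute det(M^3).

det(M^3) = (det M)^3 = (-29)^3 = -24389

The determinant is -24389.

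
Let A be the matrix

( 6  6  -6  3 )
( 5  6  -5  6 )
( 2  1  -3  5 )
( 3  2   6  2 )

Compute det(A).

Expand along row 1:
  + (6) · M_11   where M_11 = det([6 -5 6; 1 -3 5; 2 6 2]) = -184
  − (6) · M_12   where M_12 = det([5 -5 6; 2 -3 5; 3 6 2]) = -109
  + (-6) · M_13   where M_13 = det([5 6 6; 2 1 5; 3 2 2]) = 32
  − (3) · M_14   where M_14 = det([5 6 -5; 2 1 -3; 3 2 6]) = -71
det = (+1)·(6)·(-184) + (-1)·(6)·(-109) + (+1)·(-6)·(32) + (-1)·(3)·(-71) = -429

-429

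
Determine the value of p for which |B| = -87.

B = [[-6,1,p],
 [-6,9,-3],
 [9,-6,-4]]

Expanding along the row containing p, det(B) is linear in p: det(B) = (-45)·p + (273).
Set (-45)·p + (273) = -87  ⇒  (-45)·p = -360  ⇒  p = 8.

8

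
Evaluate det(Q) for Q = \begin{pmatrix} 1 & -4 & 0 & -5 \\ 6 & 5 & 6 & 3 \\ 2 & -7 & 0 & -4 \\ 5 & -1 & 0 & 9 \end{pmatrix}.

Expand along column 3 (it has 3 zeros):
  − (6) · M_23   where M_23 = det([1 -4 -5; 2 -7 -4; 5 -1 9]) = -80
det = (-1)·(6)·(-80) = 480

The determinant is 480.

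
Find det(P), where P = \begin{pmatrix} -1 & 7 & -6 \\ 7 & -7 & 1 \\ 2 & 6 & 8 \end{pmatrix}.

The determinant is -652.

Expand along column 1:
  + (-1) · |-7 1; 6 8| = (-1)·(-56 − 6) = 62
  − 7 · |7 -6; 6 8| = −7·(56 − (-36)) = -644
  + 2 · |7 -6; -7 1| = 2·(7 − 42) = -70
Sum: (62) + (-644) + (-70) = -652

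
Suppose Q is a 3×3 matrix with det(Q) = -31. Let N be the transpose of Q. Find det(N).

det(Qᵀ) = det(Q).
det(N) = (1)·(-31) = -31

det(N) = -31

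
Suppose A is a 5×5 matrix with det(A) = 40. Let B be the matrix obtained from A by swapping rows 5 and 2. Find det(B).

Swapping two rows multiplies the determinant by −1.
det(B) = (-1)·(40) = -40

The determinant is -40.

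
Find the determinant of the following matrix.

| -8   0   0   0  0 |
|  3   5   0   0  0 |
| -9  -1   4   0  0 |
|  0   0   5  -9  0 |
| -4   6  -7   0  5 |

The matrix is lower triangular, so the determinant is the product of the diagonal entries:
det = (-8) · (5) · (4) · (-9) · (5) = 7200

7200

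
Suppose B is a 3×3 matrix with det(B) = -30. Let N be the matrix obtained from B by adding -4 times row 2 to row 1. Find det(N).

-30

Adding a multiple of one row to another leaves the determinant unchanged.
det(N) = (1)·(-30) = -30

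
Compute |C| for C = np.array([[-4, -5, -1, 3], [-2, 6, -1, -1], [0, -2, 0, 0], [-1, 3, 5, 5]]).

Expand along row 3 (it has 3 zeros):
  − (-2) · M_32   where M_32 = det([-4 -1 3; -2 -1 -1; -1 5 5]) = -44
det = (-1)·(-2)·(-44) = -88

|C| = -88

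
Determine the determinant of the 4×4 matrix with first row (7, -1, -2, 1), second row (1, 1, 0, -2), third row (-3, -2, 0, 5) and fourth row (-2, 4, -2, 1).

8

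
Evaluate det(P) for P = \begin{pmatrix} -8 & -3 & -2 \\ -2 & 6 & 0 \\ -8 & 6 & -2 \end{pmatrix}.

Expand along column 3:
  + (-2) · |-2 6; -8 6| = (-2)·(-12 − (-48)) = -72
  + (-2) · |-8 -3; -2 6| = (-2)·(-48 − 6) = 108
Sum: (-72) + (108) = 36

The determinant is 36.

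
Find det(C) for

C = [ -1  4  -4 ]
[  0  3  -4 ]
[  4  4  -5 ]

The determinant is -17.

Expand along row 2:
  + 3 · |-1 -4; 4 -5| = 3·(5 − (-16)) = 63
  − (-4) · |-1 4; 4 4| = −(-4)·(-4 − 16) = -80
Sum: (63) + (-80) = -17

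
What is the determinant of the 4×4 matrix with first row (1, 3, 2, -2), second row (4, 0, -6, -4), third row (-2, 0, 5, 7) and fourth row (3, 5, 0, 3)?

Expand along column 2 (it has 2 zeros):
  − (3) · M_12   where M_12 = det([4 -6 -4; -2 5 7; 3 0 3]) = -42
  + (5) · M_42   where M_42 = det([1 2 -2; 4 -6 -4; -2 5 7]) = -78
det = (-1)·(3)·(-42) + (+1)·(5)·(-78) = -264

The determinant is -264.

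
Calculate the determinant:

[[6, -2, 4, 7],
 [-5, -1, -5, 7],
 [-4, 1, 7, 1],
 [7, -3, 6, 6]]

The determinant is 963.

Expand along row 1:
  + (6) · M_11   where M_11 = det([-1 -5 7; 1 7 1; -3 6 6]) = 198
  − (-2) · M_12   where M_12 = det([-5 -5 7; -4 7 1; 7 6 6]) = -846
  + (4) · M_13   where M_13 = det([-5 -1 7; -4 1 1; 7 -3 6]) = -41
  − (7) · M_14   where M_14 = det([-5 -1 -5; -4 1 7; 7 -3 6]) = -233
det = (+1)·(6)·(198) + (-1)·(-2)·(-846) + (+1)·(4)·(-41) + (-1)·(7)·(-233) = 963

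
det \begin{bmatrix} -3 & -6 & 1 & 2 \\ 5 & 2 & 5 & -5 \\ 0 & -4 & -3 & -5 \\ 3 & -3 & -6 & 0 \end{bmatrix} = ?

Expand along row 3 (it has 1 zero):
  − (-4) · M_32   where M_32 = det([-3 1 2; 5 5 -5; 3 -6 0]) = -15
  + (-3) · M_33   where M_33 = det([-3 -6 2; 5 2 -5; 3 -3 0]) = 93
  − (-5) · M_34   where M_34 = det([-3 -6 1; 5 2 5; 3 -3 -6]) = -300
det = (-1)·(-4)·(-15) + (+1)·(-3)·(93) + (-1)·(-5)·(-300) = -1839

-1839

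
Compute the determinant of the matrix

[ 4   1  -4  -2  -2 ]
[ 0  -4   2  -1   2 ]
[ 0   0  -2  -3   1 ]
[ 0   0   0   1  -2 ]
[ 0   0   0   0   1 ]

The determinant is 32.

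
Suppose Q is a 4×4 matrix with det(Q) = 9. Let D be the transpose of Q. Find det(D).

|D| = 9

det(Qᵀ) = det(Q).
det(D) = (1)·(9) = 9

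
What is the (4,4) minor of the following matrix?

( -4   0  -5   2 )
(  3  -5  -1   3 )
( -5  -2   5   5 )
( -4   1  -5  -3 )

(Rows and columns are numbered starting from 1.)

263

Delete row 4 and column 4; the remaining 3×3 submatrix is [-4 0 -5; 3 -5 -1; -5 -2 5].
Its determinant is 263.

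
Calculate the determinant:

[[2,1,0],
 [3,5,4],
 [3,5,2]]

-14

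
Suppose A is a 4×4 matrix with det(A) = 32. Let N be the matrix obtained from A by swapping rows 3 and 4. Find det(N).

Swapping two rows multiplies the determinant by −1.
det(N) = (-1)·(32) = -32

|N| = -32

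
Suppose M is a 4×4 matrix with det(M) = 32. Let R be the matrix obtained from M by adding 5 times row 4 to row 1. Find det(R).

Adding a multiple of one row to another leaves the determinant unchanged.
det(R) = (1)·(32) = 32

|R| = 32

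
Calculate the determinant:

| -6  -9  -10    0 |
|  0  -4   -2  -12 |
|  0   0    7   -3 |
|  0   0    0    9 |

1512

The matrix is upper triangular, so the determinant is the product of the diagonal entries:
det = (-6) · (-4) · (7) · (9) = 1512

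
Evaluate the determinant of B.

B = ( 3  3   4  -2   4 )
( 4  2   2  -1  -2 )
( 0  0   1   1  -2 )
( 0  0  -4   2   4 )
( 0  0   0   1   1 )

B is block upper-triangular with a 2×2 block and a 3×3 block on the diagonal, so its determinant equals the product of the determinants of the diagonal blocks.
det of the 2×2 block = -6
det of the 3×3 block = 10
det = (-6)·(10) = -60

|B| = -60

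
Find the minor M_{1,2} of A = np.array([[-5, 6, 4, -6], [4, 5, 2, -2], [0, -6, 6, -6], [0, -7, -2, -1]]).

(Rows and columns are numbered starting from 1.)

-72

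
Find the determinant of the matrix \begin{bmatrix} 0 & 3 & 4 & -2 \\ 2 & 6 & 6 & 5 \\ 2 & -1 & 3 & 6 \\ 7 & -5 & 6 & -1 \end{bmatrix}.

Expand along row 1 (it has 1 zero):
  − (3) · M_12   where M_12 = det([2 6 5; 2 3 6; 7 6 -1]) = 141
  + (4) · M_13   where M_13 = det([2 6 5; 2 -1 6; 7 -5 -1]) = 311
  − (-2) · M_14   where M_14 = det([2 6 6; 2 -1 3; 7 -5 6]) = 54
det = (-1)·(3)·(141) + (+1)·(4)·(311) + (-1)·(-2)·(54) = 929

929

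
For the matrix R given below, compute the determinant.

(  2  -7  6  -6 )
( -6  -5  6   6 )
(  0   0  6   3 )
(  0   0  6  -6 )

R is block upper-triangular with a 2×2 block and a 2×2 block on the diagonal, so its determinant equals the product of the determinants of the diagonal blocks.
det of the 2×2 block = -52
det of the 2×2 block = -54
det = (-52)·(-54) = 2808

2808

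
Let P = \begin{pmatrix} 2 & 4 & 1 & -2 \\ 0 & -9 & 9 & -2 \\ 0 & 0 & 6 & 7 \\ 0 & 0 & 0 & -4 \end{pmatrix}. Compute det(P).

432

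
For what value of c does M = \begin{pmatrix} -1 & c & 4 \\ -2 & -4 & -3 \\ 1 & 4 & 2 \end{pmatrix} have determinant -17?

3

Expanding along the row containing c, det(M) is linear in c: det(M) = (1)·c + (-20).
Set (1)·c + (-20) = -17  ⇒  (1)·c = 3  ⇒  c = 3.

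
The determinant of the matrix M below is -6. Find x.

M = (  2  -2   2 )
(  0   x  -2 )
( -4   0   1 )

Expanding along the column containing x, det(M) is linear in x: det(M) = (10)·x + (-16).
Set (10)·x + (-16) = -6  ⇒  (10)·x = 10  ⇒  x = 1.

1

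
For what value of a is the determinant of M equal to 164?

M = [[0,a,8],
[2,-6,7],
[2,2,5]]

Expanding along the row containing a, det(M) is linear in a: det(M) = (4)·a + (128).
Set (4)·a + (128) = 164  ⇒  (4)·a = 36  ⇒  a = 9.

a = 9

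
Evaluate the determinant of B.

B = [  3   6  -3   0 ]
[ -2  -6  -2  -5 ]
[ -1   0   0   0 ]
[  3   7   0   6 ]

Expand along row 3 (it has 3 zeros):
  + (-1) · M_31   where M_31 = det([6 -3 0; -6 -2 -5; 7 0 6]) = -75
det = (+1)·(-1)·(-75) = 75

|B| = 75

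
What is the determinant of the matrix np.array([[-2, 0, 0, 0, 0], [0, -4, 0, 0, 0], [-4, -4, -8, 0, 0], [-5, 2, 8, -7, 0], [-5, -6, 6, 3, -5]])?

The matrix is lower triangular, so the determinant is the product of the diagonal entries:
det = (-2) · (-4) · (-8) · (-7) · (-5) = -2240

-2240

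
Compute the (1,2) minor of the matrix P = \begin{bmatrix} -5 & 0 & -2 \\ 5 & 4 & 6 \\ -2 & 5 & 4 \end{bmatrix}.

32

Delete row 1 and column 2; the remaining 2×2 submatrix is [5 6; -2 4].
Its determinant is 5·4 − 6·(-2) = 32.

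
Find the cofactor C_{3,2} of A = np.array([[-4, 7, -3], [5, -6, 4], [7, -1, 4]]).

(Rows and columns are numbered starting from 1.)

The cofactor is 1.

Delete row 3 and column 2; the remaining 2×2 submatrix is [-4 -3; 5 4].
Its determinant is (-4)·4 − (-3)·5 = -1.
The cofactor carries sign (−1)^(3+2) = −1, so C_{3,2} = −(-1) = 1.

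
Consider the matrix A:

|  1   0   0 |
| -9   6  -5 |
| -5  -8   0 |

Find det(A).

|A| = -40

Expand along row 1:
  + 1 · |6 -5; -8 0| = 1·(0 − 40) = -40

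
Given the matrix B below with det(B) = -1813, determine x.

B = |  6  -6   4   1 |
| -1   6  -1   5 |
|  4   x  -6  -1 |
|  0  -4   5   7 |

1

Expanding along the row containing x, det(B) is linear in x: det(B) = (169)·x + (-1982).
Set (169)·x + (-1982) = -1813  ⇒  (169)·x = 169  ⇒  x = 1.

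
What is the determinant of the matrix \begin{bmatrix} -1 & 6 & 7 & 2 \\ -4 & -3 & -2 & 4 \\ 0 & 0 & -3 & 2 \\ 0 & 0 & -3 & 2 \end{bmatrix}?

The matrix is block upper-triangular with a 2×2 block and a 2×2 block on the diagonal, so its determinant equals the product of the determinants of the diagonal blocks.
det of the 2×2 block = 27
det of the 2×2 block = 0
det = (27)·(0) = 0

0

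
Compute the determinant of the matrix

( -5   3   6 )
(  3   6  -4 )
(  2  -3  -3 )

27

Expand along row 1:
  + (-5) · |6 -4; -3 -3| = (-5)·(-18 − 12) = 150
  − 3 · |3 -4; 2 -3| = −3·(-9 − (-8)) = 3
  + 6 · |3 6; 2 -3| = 6·(-9 − 12) = -126
Sum: (150) + (3) + (-126) = 27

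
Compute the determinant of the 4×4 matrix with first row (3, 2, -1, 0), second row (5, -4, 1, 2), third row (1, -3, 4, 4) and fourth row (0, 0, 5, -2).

462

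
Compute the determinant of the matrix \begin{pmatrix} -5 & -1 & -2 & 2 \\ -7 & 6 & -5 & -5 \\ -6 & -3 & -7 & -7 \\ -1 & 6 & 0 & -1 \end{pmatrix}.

38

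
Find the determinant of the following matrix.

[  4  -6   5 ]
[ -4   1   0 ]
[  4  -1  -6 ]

The determinant is 120.

Expand along row 2:
  − (-4) · |-6 5; -1 -6| = −(-4)·(36 − (-5)) = 164
  + 1 · |4 5; 4 -6| = 1·(-24 − 20) = -44
Sum: (164) + (-44) = 120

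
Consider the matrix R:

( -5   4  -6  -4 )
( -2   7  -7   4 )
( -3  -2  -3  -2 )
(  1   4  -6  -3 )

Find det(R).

-1163

Expand along row 1:
  + (-5) · M_11   where M_11 = det([7 -7 4; -2 -3 -2; 4 -6 -3]) = 173
  − (4) · M_12   where M_12 = det([-2 -7 4; -3 -3 -2; 1 -6 -3]) = 167
  + (-6) · M_13   where M_13 = det([-2 7 4; -3 -2 -2; 1 4 -3]) = -145
  − (-4) · M_14   where M_14 = det([-2 7 -7; -3 -2 -3; 1 4 -6]) = -125
det = (+1)·(-5)·(173) + (-1)·(4)·(167) + (+1)·(-6)·(-145) + (-1)·(-4)·(-125) = -1163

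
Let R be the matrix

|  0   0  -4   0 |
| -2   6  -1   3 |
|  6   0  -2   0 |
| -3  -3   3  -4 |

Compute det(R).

-360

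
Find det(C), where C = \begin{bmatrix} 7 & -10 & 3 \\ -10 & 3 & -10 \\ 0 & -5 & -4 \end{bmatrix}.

det(C) = 116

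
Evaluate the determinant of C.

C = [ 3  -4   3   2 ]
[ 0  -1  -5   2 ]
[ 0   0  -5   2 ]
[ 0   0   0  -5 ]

The determinant is -75.

C is upper triangular, so det(C) is the product of the diagonal entries:
det = (3) · (-1) · (-5) · (-5) = -75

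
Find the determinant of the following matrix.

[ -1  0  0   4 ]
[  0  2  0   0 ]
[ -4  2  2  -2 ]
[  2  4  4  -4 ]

-160

Expand along row 2 (it has 3 zeros):
  + (2) · M_22   where M_22 = det([-1 0 4; -4 2 -2; 2 4 -4]) = -80
det = (+1)·(2)·(-80) = -160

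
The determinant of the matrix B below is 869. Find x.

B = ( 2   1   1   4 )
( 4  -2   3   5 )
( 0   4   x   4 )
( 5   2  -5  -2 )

Expanding along the column containing x, det(B) is linear in x: det(B) = (93)·x + (32).
Set (93)·x + (32) = 869  ⇒  (93)·x = 837  ⇒  x = 9.

x = 9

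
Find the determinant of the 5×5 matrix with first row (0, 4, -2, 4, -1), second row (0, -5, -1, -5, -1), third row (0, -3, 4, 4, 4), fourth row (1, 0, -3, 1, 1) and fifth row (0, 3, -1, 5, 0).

-4

Expand along column 1 (it has 4 zeros):
  − (1) · M_41   where M_41 = det([4 -2 4 -1; -5 -1 -5 -1; -3 4 4 4; 3 -1 5 0]) = 4
det = (-1)·(1)·(4) = -4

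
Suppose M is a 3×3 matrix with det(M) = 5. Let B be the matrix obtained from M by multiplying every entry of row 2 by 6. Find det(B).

30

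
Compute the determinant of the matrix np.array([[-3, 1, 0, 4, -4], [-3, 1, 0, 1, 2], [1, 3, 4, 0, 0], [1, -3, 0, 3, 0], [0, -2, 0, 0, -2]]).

-720

Expand along column 3 (it has 4 zeros):
  + (4) · M_33   where M_33 = det([-3 1 4 -4; -3 1 1 2; 1 -3 3 0; 0 -2 0 -2]) = -180
det = (+1)·(4)·(-180) = -720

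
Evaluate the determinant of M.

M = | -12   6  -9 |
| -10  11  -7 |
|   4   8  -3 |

Expand along row 1:
  + (-12) · |11 -7; 8 -3| = (-12)·(-33 − (-56)) = -276
  − 6 · |-10 -7; 4 -3| = −6·(30 − (-28)) = -348
  + (-9) · |-10 11; 4 8| = (-9)·(-80 − 44) = 1116
Sum: (-276) + (-348) + (1116) = 492

492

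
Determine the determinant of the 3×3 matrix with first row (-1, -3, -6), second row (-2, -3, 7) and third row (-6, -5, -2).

145

Expand along column 1:
  + (-1) · |-3 7; -5 -2| = (-1)·(6 − (-35)) = -41
  − (-2) · |-3 -6; -5 -2| = −(-2)·(6 − 30) = -48
  + (-6) · |-3 -6; -3 7| = (-6)·(-21 − 18) = 234
Sum: (-41) + (-48) + (234) = 145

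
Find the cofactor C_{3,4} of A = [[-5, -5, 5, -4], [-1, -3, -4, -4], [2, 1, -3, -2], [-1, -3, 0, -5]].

Delete row 3 and column 4; the remaining 3×3 submatrix is [-5 -5 5; -1 -3 -4; -1 -3 0].
Its determinant is 40.
The cofactor carries sign (−1)^(3+4) = −1, so C_{3,4} = −(40) = -40.

The cofactor is -40.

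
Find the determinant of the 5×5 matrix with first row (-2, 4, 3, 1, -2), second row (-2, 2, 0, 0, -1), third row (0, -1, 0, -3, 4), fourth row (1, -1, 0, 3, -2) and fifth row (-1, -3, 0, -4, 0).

Expand along column 3 (it has 4 zeros):
  + (3) · M_13   where M_13 = det([-2 2 0 -1; 0 -1 -3 4; 1 -1 3 -2; -1 -3 -4 0]) = -53
det = (+1)·(3)·(-53) = -159

-159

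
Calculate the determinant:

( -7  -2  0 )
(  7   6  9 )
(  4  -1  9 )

Expand along column 3:
  − 9 · |-7 -2; 4 -1| = −9·(7 − (-8)) = -135
  + 9 · |-7 -2; 7 6| = 9·(-42 − (-14)) = -252
Sum: (-135) + (-252) = -387

The determinant is -387.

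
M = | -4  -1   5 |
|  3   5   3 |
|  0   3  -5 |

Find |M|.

Expand along column 1:
  + (-4) · |5 3; 3 -5| = (-4)·(-25 − 9) = 136
  − 3 · |-1 5; 3 -5| = −3·(5 − 15) = 30
Sum: (136) + (30) = 166

|M| = 166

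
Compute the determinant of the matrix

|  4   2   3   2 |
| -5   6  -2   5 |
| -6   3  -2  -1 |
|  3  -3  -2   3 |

Expand along row 1:
  + (4) · M_11   where M_11 = det([6 -2 5; 3 -2 -1; -3 -2 3]) = -96
  − (2) · M_12   where M_12 = det([-5 -2 5; -6 -2 -1; 3 -2 3]) = 100
  + (3) · M_13   where M_13 = det([-5 6 5; -6 3 -1; 3 -3 3]) = 105
  − (2) · M_14   where M_14 = det([-5 6 -2; -6 3 -2; 3 -3 -2]) = -66
det = (+1)·(4)·(-96) + (-1)·(2)·(100) + (+1)·(3)·(105) + (-1)·(2)·(-66) = -137

-137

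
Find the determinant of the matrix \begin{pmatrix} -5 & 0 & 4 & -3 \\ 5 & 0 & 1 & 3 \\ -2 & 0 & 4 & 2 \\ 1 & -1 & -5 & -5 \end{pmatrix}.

The determinant is 80.

Expand along column 2 (it has 3 zeros):
  + (-1) · M_42   where M_42 = det([-5 4 -3; 5 1 3; -2 4 2]) = -80
det = (+1)·(-1)·(-80) = 80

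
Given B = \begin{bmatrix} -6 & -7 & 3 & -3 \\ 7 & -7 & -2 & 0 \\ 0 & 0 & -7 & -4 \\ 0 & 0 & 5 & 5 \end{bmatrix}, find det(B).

B is block upper-triangular with a 2×2 block and a 2×2 block on the diagonal, so its determinant equals the product of the determinants of the diagonal blocks.
det of the 2×2 block = 91
det of the 2×2 block = -15
det = (91)·(-15) = -1365

det(B) = -1365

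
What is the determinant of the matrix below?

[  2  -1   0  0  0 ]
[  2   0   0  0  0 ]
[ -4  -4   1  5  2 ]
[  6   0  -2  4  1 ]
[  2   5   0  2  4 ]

The determinant is 92.

The matrix is block lower-triangular with a 2×2 block and a 3×3 block on the diagonal, so its determinant equals the product of the determinants of the diagonal blocks.
det of the 2×2 block = 2
det of the 3×3 block = 46
det = (2)·(46) = 92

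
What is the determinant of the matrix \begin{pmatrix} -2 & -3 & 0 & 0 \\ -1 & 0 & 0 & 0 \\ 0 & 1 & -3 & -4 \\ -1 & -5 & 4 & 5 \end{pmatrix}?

-3

The matrix is block lower-triangular with a 2×2 block and a 2×2 block on the diagonal, so its determinant equals the product of the determinants of the diagonal blocks.
det of the 2×2 block = -3
det of the 2×2 block = 1
det = (-3)·(1) = -3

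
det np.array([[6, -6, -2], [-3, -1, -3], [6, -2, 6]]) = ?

Expand along column 1:
  + 6 · |-1 -3; -2 6| = 6·(-6 − 6) = -72
  − (-3) · |-6 -2; -2 6| = −(-3)·(-36 − 4) = -120
  + 6 · |-6 -2; -1 -3| = 6·(18 − 2) = 96
Sum: (-72) + (-120) + (96) = -96

-96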